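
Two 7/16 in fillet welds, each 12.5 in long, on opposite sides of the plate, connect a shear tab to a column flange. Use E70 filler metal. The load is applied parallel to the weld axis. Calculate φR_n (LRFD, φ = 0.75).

E70XX → F_EXX = 70 ksi.
Effective throat t_e = 0.707 × 0.4375 = 0.3093 in.
Total length L = 25 in; A_we = 0.3093 × 25 = 7.733 in².
F_nw = 0.6 F_EXX = 0.6 × 70 = 42 ksi.
φR_n = 0.75 × 42 × 7.733 = 243.6 kip.

φR_n ≈ 244 kip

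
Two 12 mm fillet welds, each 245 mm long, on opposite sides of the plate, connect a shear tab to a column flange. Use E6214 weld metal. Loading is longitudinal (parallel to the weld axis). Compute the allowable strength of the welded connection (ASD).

E62XX → F_EXX = 620 MPa.
Effective throat t_e = 0.707 × 12 = 8.484 mm.
Total length L = 490 mm; A_we = 8.484 × 490 = 4157 mm².
F_nw = 0.6 F_EXX = 0.6 × 620 = 372 MPa.
R_n = 372 × 4157 × 10⁻³ = 1546 kN; R_n/Ω = 1546/2.0 = 773.2 kN.

R_n/Ω ≈ 773 kN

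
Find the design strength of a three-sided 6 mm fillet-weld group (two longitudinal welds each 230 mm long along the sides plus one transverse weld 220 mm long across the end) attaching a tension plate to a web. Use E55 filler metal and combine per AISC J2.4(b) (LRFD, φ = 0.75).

φR_n ≈ 757 kN

E55XX → F_EXX = 550 MPa.
t_e = 0.707 × 6 = 4.242 mm.
R_nwl = 0.6 × 550 × 4.242 × 460 × 10⁻³ = 643.9 kN (longitudinal, 2 welds).
R_nwt = 0.6 × 550 × 4.242 × 220 × 10⁻³ = 308 kN (transverse, base value).
(i) R_nwl + R_nwt = 951.9 kN; (ii) 0.85 R_nwl + 1.5 R_nwt = 1009 kN.
R_n = max = 1009 kN [governs: (ii)]; φR_n = 757 kN.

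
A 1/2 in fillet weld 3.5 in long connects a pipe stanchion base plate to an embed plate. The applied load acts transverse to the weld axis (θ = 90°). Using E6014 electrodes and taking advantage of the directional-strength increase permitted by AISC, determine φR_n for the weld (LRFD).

φR_n ≈ 50.1 kips

E60XX → F_EXX = 60 ksi.
t_e = 0.707 × 0.5 = 0.3535 in; A_we = 0.3535 × 3.5 = 1.237 in².
Directional factor: 1.0 + 0.5 sin^1.5(90°) = 1.5.
F_nw = 0.6 × 60 × 1.5 = 54 ksi.
φR_n = 0.75 × 54 × 1.237 = 50.11 kips.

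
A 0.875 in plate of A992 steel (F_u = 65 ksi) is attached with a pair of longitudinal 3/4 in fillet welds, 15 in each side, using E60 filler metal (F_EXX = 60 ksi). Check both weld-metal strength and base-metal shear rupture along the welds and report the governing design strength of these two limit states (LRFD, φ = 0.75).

φR_n ≈ 430 kip (weld metal governs)

t_e = 0.707 × 0.75 = 0.5302 in; L = 30 in.
Weld metal: φR_n = 0.75 × 0.6 × 60 × 0.5302 × 30 = 429.5 kip.
Base metal (shear rupture): φR_n = 0.75 × 0.6 × 65 × 0.875 × 30 = 767.8 kip.
Governing: weld metal.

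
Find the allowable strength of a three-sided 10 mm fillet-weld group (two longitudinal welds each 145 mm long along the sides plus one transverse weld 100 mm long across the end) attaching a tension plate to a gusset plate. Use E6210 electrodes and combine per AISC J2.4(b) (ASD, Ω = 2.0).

R_n/Ω ≈ 521 kN

E62XX → F_EXX = 620 MPa.
t_e = 0.707 × 10 = 7.07 mm.
R_nwl = 0.6 × 620 × 7.07 × 290 × 10⁻³ = 762.7 kN (longitudinal, 2 welds).
R_nwt = 0.6 × 620 × 7.07 × 100 × 10⁻³ = 263 kN (transverse, base value).
(i) R_nwl + R_nwt = 1026 kN; (ii) 0.85 R_nwl + 1.5 R_nwt = 1043 kN.
R_n = max = 1043 kN [governs: (ii)]; R_n/Ω = 521.4 kN.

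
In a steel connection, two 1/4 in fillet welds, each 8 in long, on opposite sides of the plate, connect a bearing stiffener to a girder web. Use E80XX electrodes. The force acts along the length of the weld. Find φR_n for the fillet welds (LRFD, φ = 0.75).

φR_n ≈ 102 kips

E80XX → F_EXX = 80 ksi.
Effective throat t_e = 0.707 × 0.25 = 0.1767 in.
Total length L = 16 in; A_we = 0.1767 × 16 = 2.828 in².
F_nw = 0.6 F_EXX = 0.6 × 80 = 48 ksi.
φR_n = 0.75 × 48 × 2.828 = 101.8 kips.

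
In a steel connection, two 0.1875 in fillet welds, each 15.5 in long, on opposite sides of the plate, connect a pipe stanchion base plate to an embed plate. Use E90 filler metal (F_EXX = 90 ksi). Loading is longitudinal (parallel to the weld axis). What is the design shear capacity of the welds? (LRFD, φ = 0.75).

Effective throat t_e = 0.707 × 0.1875 = 0.1326 in.
Total length L = 31 in; A_we = 0.1326 × 31 = 4.109 in².
F_nw = 0.6 F_EXX = 0.6 × 90 = 54 ksi.
φR_n = 0.75 × 54 × 4.109 = 166.4 kip.

φR_n ≈ 166 kip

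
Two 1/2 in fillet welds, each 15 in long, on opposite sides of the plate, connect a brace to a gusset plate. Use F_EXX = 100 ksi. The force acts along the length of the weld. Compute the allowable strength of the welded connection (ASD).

R_n/Ω ≈ 318 kips

Effective throat t_e = 0.707 × 0.5 = 0.3535 in.
Total length L = 30 in; A_we = 0.3535 × 30 = 10.6 in².
F_nw = 0.6 F_EXX = 0.6 × 100 = 60 ksi.
R_n = 60 × 10.6 = 636.3 kips; R_n/Ω = 636.3/2.0 = 318.1 kips.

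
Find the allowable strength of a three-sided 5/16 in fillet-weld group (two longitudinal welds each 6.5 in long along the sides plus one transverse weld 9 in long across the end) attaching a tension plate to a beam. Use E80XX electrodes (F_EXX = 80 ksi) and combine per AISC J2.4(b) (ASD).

t_e = 0.707 × 0.3125 = 0.2209 in.
R_nwl = 0.6 × 80 × 0.2209 × 13 = 137.9 kips (longitudinal, 2 welds).
R_nwt = 0.6 × 80 × 0.2209 × 9 = 95.44 kips (transverse, base value).
(i) R_nwl + R_nwt = 233.3 kips; (ii) 0.85 R_nwl + 1.5 R_nwt = 260.4 kips.
R_n = max = 260.4 kips [governs: (ii)]; R_n/Ω = 130.2 kips.

R_n/Ω ≈ 130 kips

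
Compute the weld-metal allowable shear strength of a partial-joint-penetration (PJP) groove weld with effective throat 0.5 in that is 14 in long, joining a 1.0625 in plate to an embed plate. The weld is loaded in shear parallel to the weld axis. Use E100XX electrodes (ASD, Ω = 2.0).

E100XX → F_EXX = 100 ksi.
Effective throat (given) t_e = 0.5 in.
A_we = 0.5 × 14 = 7 in².
F_nw = 0.6 F_EXX = 60 ksi.
R_n/Ω = (60 × 7) / 2.0 = 210 kip.

R_n/Ω ≈ 210 kip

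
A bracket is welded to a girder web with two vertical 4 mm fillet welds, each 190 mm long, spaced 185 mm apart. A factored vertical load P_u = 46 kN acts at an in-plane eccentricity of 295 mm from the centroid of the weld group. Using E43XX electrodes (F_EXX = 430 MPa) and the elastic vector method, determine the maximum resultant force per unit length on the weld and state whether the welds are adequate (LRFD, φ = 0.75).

Total weld length L_w = 380 mm. Treat welds as unit-width lines.
Polar moment about centroid: J = 2[d³/12 + d(b/2)²] = 2[190³/12 + 190×92.5²] = 4395000 mm³.
Direct shear f_v = P/L_w = 46×10³ / 380 = 121.1 N/mm (vertical).
Torsion M = P·e = 46×10³ × 295 = 13570000 N·mm.
Critical point at (x, y) = (92.5, 95) from centroid. f_tx = M·y/J = 293.4 N/mm; f_ty = M·x/J = 285.6 N/mm.
Resultant f_max = √[f_tx² + (f_v + f_ty)²] = √[293.4² + (121.1 + 285.6)²] = 501.4 N/mm.
Capacity per unit length: φr_n = 0.75 × 0.6 × 430 × (0.707 × 4) = 547.2 N/mm.
501.4 ≤ 547.2 → adequate.

f_max ≈ 501 N/mm; adequate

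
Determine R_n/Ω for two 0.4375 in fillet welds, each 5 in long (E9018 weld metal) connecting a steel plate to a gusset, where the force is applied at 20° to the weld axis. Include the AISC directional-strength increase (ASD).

E90XX → F_EXX = 90 ksi.
t_e = 0.707 × 0.4375 = 0.3093 in; A_we = 0.3093 × 10 = 3.093 in².
Directional factor: 1.0 + 0.5 sin^1.5(20°) = 1.1.
F_nw = 0.6 × 90 × 1.1 = 59.4 ksi.
R_n/Ω = (59.4 × 3.093) / 2.0 = 91.87 kips.

R_n/Ω ≈ 91.9 kips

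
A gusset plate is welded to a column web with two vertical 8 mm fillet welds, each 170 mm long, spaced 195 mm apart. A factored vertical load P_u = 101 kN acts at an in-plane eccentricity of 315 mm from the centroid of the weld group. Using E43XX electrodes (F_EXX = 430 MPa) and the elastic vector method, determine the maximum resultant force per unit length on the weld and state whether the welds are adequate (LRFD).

Total weld length L_w = 340 mm. Treat welds as unit-width lines.
Polar moment about centroid: J = 2[d³/12 + d(b/2)²] = 2[170³/12 + 170×97.5²] = 4051000 mm³.
Direct shear f_v = P/L_w = 101×10³ / 340 = 297.1 N/mm (vertical).
Torsion M = P·e = 101×10³ × 315 = 31815000 N·mm.
Critical point at (x, y) = (97.5, 85) from centroid. f_tx = M·y/J = 667.6 N/mm; f_ty = M·x/J = 765.7 N/mm.
Resultant f_max = √[f_tx² + (f_v + f_ty)²] = √[667.6² + (297.1 + 765.7)²] = 1255 N/mm.
Capacity per unit length: φr_n = 0.75 × 0.6 × 430 × (0.707 × 8) = 1094 N/mm.
1255 > 1094 → NOT adequate.

f_max ≈ 1260 N/mm; NOT adequate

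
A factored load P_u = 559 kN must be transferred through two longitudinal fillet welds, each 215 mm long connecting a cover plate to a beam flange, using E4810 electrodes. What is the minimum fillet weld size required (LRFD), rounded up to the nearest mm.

w = 9 mm

E48XX → F_EXX = 480 MPa.
Total weld length L = 430 mm.
Required throat t_e = P_u / (φ × 0.6 F_EXX × L) = 559 / (0.75 × 0.6 × 480 × 430 × 10⁻³) = 6.019 mm.
Required leg w = t_e / 0.707 = 8.513 mm → use 9 mm.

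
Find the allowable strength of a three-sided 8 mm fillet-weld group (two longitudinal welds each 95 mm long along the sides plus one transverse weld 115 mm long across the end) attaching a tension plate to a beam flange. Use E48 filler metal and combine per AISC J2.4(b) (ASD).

R_n/Ω ≈ 272 kN

E48XX → F_EXX = 480 MPa.
t_e = 0.707 × 8 = 5.656 mm.
R_nwl = 0.6 × 480 × 5.656 × 190 × 10⁻³ = 309.5 kN (longitudinal, 2 welds).
R_nwt = 0.6 × 480 × 5.656 × 115 × 10⁻³ = 187.3 kN (transverse, base value).
(i) R_nwl + R_nwt = 496.8 kN; (ii) 0.85 R_nwl + 1.5 R_nwt = 544.1 kN.
R_n = max = 544.1 kN [governs: (ii)]; R_n/Ω = 272 kN.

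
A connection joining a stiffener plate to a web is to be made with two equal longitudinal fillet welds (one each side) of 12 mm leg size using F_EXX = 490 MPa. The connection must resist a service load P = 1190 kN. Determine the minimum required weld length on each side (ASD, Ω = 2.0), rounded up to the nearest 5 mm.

L = 480 mm on each side

Throat t_e = 0.707 × 12 = 8.484 mm.
r_n/Ω = (0.6 × 490 × 8.484) / 2.0 = 1247 N/mm = 1.247 kN/mm.
L_req = P / (r_n/Ω) = 1190 / 1.247 = 954.2 mm total.
Per side: 954.2 / 2 = 477.1 mm.
Round up → use L = 480 mm on each side.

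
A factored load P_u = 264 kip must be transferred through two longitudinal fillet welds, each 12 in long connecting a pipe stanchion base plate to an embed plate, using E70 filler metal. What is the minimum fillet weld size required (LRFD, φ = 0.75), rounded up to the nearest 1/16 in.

E70XX → F_EXX = 70 ksi.
Total weld length L = 24 in.
Required throat t_e = P_u / (φ × 0.6 F_EXX × L) = 264 / (0.75 × 0.6 × 70 × 24) = 0.3492 in.
Required leg w = t_e / 0.707 = 0.4939 in → use 1/2 in.

w = 1/2 in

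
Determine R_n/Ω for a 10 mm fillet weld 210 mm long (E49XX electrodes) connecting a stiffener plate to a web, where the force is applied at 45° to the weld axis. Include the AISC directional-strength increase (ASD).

E49XX → F_EXX = 490 MPa.
t_e = 0.707 × 10 = 7.07 mm; A_we = 7.07 × 210 = 1485 mm².
Directional factor: 1.0 + 0.5 sin^1.5(45°) = 1.297.
F_nw = 0.6 × 490 × 1.297 = 381.4 MPa.
R_n/Ω = (381.4 × 1485) / 2.0 × 10⁻³ = 283.1 kN.

R_n/Ω ≈ 283 kN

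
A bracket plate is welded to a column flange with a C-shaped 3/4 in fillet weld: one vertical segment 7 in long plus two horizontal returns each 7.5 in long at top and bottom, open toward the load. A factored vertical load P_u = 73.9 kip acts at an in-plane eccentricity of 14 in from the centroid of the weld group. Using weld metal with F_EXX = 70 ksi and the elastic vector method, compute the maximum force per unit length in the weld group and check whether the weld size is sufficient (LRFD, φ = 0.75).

Total weld length L_w = 22 in. Treat welds as unit-width lines.
Centroid: x̄ = 2×7.5×3.75 / 22 = 2.557 in from the vertical weld.
Polar moment about centroid: J = I_x + I_y = [7³/12 + 2×7.5×3.5²] + [7×2.557² + 2(7.5³/12 + 7.5×1.193²)] = 349.8 in³.
Direct shear f_v = P/L_w = 73.9 / 22 = 3.359 kip/in (vertical).
Torsion M = P·e = 73.9 × 14 = 1034.6 kip·in.
Critical point at (x, y) = (4.943, 3.5) from centroid. f_tx = M·y/J = 10.35 kip/in; f_ty = M·x/J = 14.62 kip/in.
Resultant f_max = √[f_tx² + (f_v + f_ty)²] = √[10.35² + (3.359 + 14.62)²] = 20.75 kip/in.
Capacity per unit length: φr_n = 0.75 × 0.6 × 70 × (0.707 × 0.75) = 16.7 kip/in.
20.75 > 16.7 → NOT adequate.

f_max ≈ 20.7 kip/in; NOT adequate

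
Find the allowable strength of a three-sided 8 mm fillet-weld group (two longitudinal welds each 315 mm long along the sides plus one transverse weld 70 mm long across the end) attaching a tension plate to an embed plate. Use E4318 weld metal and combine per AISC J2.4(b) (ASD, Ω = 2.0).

R_n/Ω ≈ 511 kN

E43XX → F_EXX = 430 MPa.
t_e = 0.707 × 8 = 5.656 mm.
R_nwl = 0.6 × 430 × 5.656 × 630 × 10⁻³ = 919.3 kN (longitudinal, 2 welds).
R_nwt = 0.6 × 430 × 5.656 × 70 × 10⁻³ = 102.1 kN (transverse, base value).
(i) R_nwl + R_nwt = 1021 kN; (ii) 0.85 R_nwl + 1.5 R_nwt = 934.6 kN.
R_n = max = 1021 kN [governs: (i)]; R_n/Ω = 510.7 kN.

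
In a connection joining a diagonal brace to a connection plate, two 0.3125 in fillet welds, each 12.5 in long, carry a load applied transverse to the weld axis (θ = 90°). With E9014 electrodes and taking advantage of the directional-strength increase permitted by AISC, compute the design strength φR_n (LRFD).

φR_n ≈ 336 kips

E90XX → F_EXX = 90 ksi.
t_e = 0.707 × 0.3125 = 0.2209 in; A_we = 0.2209 × 25 = 5.523 in².
Directional factor: 1.0 + 0.5 sin^1.5(90°) = 1.5.
F_nw = 0.6 × 90 × 1.5 = 81 ksi.
φR_n = 0.75 × 81 × 5.523 = 335.5 kips.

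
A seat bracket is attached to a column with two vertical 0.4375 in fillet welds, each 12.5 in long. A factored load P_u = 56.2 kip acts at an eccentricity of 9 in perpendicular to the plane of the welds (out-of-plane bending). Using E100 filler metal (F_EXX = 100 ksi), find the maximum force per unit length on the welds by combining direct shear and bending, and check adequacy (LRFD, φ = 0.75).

L_w = 2 × 12.5 = 25 in; section modulus (unit throat) S = 2 × L²/6 = 52.08 in².
Direct shear f_v = P/L_w = 56.2/25 = 2.248 kip/in.
Moment M = P × e = 56.2 × 9 = 505.8 kip·in; bending f_b = M/S = 9.711 kip/in.
f_max = √(f_v² + f_b²) = √(2.248² + 9.711²) = 9.968 kip/in.
φr_n = 0.75 × 0.6 × 100 × (0.707 × 0.4375) = 13.92 kip/in → adequate.

f_max ≈ 9.97 kip/in; adequate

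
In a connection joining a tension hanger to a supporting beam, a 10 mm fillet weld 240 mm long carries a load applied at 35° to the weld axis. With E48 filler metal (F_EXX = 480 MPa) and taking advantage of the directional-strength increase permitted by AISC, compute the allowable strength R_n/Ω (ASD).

R_n/Ω ≈ 297 kN

t_e = 0.707 × 10 = 7.07 mm; A_we = 7.07 × 240 = 1697 mm².
Directional factor: 1.0 + 0.5 sin^1.5(35°) = 1.217.
F_nw = 0.6 × 480 × 1.217 = 350.6 MPa.
R_n/Ω = (350.6 × 1697) / 2.0 × 10⁻³ = 297.4 kN.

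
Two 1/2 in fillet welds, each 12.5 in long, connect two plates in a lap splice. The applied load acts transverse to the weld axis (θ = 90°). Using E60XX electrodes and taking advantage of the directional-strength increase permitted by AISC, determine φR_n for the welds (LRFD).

E60XX → F_EXX = 60 ksi.
t_e = 0.707 × 0.5 = 0.3535 in; A_we = 0.3535 × 25 = 8.838 in².
Directional factor: 1.0 + 0.5 sin^1.5(90°) = 1.5.
F_nw = 0.6 × 60 × 1.5 = 54 ksi.
φR_n = 0.75 × 54 × 8.838 = 357.9 kips.

φR_n ≈ 358 kips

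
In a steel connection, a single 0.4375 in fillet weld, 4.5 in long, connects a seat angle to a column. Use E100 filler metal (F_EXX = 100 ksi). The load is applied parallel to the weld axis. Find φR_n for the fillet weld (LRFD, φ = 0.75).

φR_n ≈ 62.6 kips

Effective throat t_e = 0.707 × 0.4375 = 0.3093 in.
Total length L = 4.5 in; A_we = 0.3093 × 4.5 = 1.392 in².
F_nw = 0.6 F_EXX = 0.6 × 100 = 60 ksi.
φR_n = 0.75 × 60 × 1.392 = 62.64 kips.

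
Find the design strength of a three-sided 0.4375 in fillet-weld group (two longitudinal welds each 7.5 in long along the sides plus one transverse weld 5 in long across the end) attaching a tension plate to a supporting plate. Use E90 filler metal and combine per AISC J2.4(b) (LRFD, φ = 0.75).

φR_n ≈ 254 kip

E90XX → F_EXX = 90 ksi.
t_e = 0.707 × 0.4375 = 0.3093 in.
R_nwl = 0.6 × 90 × 0.3093 × 15 = 250.5 kip (longitudinal, 2 welds).
R_nwt = 0.6 × 90 × 0.3093 × 5 = 83.51 kip (transverse, base value).
(i) R_nwl + R_nwt = 334.1 kip; (ii) 0.85 R_nwl + 1.5 R_nwt = 338.2 kip.
R_n = max = 338.2 kip [governs: (ii)]; φR_n = 253.7 kip.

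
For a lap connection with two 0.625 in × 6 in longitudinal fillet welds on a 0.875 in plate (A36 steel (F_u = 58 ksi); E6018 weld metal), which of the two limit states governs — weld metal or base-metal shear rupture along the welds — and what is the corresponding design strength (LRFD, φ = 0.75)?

E60XX → F_EXX = 60 ksi.
t_e = 0.707 × 0.625 = 0.4419 in; L = 12 in.
Weld metal: φR_n = 0.75 × 0.6 × 60 × 0.4419 × 12 = 143.2 kips.
Base metal (shear rupture): φR_n = 0.75 × 0.6 × 58 × 0.875 × 12 = 274 kips.
Governing: weld metal.

φR_n ≈ 143 kips (weld metal governs)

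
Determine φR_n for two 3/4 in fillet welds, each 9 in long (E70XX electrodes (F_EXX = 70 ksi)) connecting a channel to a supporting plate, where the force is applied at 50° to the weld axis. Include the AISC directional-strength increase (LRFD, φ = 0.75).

t_e = 0.707 × 0.75 = 0.5302 in; A_we = 0.5302 × 18 = 9.544 in².
Directional factor: 1.0 + 0.5 sin^1.5(50°) = 1.335.
F_nw = 0.6 × 70 × 1.335 = 56.08 ksi.
φR_n = 0.75 × 56.08 × 9.544 = 401.4 kip.

φR_n ≈ 401 kip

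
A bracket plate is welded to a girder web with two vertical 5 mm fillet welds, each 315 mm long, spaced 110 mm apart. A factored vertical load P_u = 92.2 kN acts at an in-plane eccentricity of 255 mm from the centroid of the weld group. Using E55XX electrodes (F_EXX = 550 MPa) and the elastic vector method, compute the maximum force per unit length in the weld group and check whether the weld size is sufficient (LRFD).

Total weld length L_w = 630 mm. Treat welds as unit-width lines.
Polar moment about centroid: J = 2[d³/12 + d(b/2)²] = 2[315³/12 + 315×55²] = 7115000 mm³.
Direct shear f_v = P/L_w = 92.2×10³ / 630 = 146.3 N/mm (vertical).
Torsion M = P·e = 92.2×10³ × 255 = 23511000 N·mm.
Critical point at (x, y) = (55, 157.5) from centroid. f_tx = M·y/J = 520.4 N/mm; f_ty = M·x/J = 181.7 N/mm.
Resultant f_max = √[f_tx² + (f_v + f_ty)²] = √[520.4² + (146.3 + 181.7)²] = 615.2 N/mm.
Capacity per unit length: φr_n = 0.75 × 0.6 × 550 × (0.707 × 5) = 874.9 N/mm.
615.2 ≤ 874.9 → adequate.

f_max ≈ 615 N/mm; adequate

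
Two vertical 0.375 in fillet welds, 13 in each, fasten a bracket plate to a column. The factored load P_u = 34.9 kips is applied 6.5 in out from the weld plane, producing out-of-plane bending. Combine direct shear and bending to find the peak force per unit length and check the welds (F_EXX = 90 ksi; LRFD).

f_max ≈ 4.24 kip/in; adequate

L_w = 2 × 13 = 26 in; section modulus (unit throat) S = 2 × L²/6 = 56.33 in².
Direct shear f_v = P/L_w = 34.9/26 = 1.342 kip/in.
Moment M = P × e = 34.9 × 6.5 = 226.85 kip·in; bending f_b = M/S = 4.027 kip/in.
f_max = √(f_v² + f_b²) = √(1.342² + 4.027²) = 4.245 kip/in.
φr_n = 0.75 × 0.6 × 90 × (0.707 × 0.375) = 10.74 kip/in → adequate.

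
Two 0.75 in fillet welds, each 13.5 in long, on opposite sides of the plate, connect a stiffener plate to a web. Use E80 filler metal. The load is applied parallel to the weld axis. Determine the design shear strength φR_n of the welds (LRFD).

φR_n ≈ 515 kips

E80XX → F_EXX = 80 ksi.
Effective throat t_e = 0.707 × 0.75 = 0.5302 in.
Total length L = 27 in; A_we = 0.5302 × 27 = 14.32 in².
F_nw = 0.6 F_EXX = 0.6 × 80 = 48 ksi.
φR_n = 0.75 × 48 × 14.32 = 515.4 kips.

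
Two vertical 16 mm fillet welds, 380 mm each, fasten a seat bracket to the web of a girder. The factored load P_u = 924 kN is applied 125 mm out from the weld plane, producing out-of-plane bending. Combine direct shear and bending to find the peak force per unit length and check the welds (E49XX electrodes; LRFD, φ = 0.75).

E49XX → F_EXX = 490 MPa.
L_w = 2 × 380 = 760 mm; section modulus (unit throat) S = 2 × L²/6 = 48130 mm².
Direct shear f_v = P/L_w = 924×10³/760 = 1216 N/mm.
Moment M = P × e = 924×10³ × 125 = 115500000 N·mm; bending f_b = M/S = 2400 N/mm.
f_max = √(f_v² + f_b²) = √(1216² + 2400²) = 2690 N/mm.
φr_n = 0.75 × 0.6 × 490 × (0.707 × 16) = 2494 N/mm → NOT adequate.

f_max ≈ 2690 N/mm; NOT adequate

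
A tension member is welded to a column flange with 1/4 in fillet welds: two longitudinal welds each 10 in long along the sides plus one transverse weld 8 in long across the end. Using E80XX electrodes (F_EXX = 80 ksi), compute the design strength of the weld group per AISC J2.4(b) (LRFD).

t_e = 0.707 × 0.25 = 0.1767 in.
R_nwl = 0.6 × 80 × 0.1767 × 20 = 169.7 kip (longitudinal, 2 welds).
R_nwt = 0.6 × 80 × 0.1767 × 8 = 67.87 kip (transverse, base value).
(i) R_nwl + R_nwt = 237.6 kip; (ii) 0.85 R_nwl + 1.5 R_nwt = 246 kip.
R_n = max = 246 kip [governs: (ii)]; φR_n = 184.5 kip.

φR_n ≈ 185 kip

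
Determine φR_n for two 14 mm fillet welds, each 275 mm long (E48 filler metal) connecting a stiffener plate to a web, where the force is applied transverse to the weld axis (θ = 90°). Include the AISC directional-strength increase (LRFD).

E48XX → F_EXX = 480 MPa.
t_e = 0.707 × 14 = 9.898 mm; A_we = 9.898 × 550 = 5444 mm².
Directional factor: 1.0 + 0.5 sin^1.5(90°) = 1.5.
F_nw = 0.6 × 480 × 1.5 = 432 MPa.
φR_n = 0.75 × 432 × 5444 × 10⁻³ = 1764 kN.

φR_n ≈ 1760 kN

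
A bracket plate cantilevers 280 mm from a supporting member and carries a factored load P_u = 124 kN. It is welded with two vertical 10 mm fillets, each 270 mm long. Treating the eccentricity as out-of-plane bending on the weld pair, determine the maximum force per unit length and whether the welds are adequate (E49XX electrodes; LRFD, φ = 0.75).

f_max ≈ 1450 N/mm; adequate

E49XX → F_EXX = 490 MPa.
L_w = 2 × 270 = 540 mm; section modulus (unit throat) S = 2 × L²/6 = 24300 mm².
Direct shear f_v = P/L_w = 124×10³/540 = 229.6 N/mm.
Moment M = P × e = 124×10³ × 280 = 34720000 N·mm; bending f_b = M/S = 1429 N/mm.
f_max = √(f_v² + f_b²) = √(229.6² + 1429²) = 1447 N/mm.
φr_n = 0.75 × 0.6 × 490 × (0.707 × 10) = 1559 N/mm → adequate.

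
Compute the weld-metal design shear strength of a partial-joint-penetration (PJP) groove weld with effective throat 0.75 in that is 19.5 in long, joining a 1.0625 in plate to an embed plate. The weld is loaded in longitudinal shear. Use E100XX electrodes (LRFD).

φR_n ≈ 658 kips

E100XX → F_EXX = 100 ksi.
Effective throat (given) t_e = 0.75 in.
A_we = 0.75 × 19.5 = 14.62 in².
F_nw = 0.6 F_EXX = 60 ksi.
φR_n = 0.75 × 60 × 14.62 = 658.1 kips.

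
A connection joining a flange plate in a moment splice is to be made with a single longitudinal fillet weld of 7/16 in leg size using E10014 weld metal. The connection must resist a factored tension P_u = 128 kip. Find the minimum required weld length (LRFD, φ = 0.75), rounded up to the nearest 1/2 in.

E100XX → F_EXX = 100 ksi.
Throat t_e = 0.707 × 0.4375 = 0.3093 in.
φr_n = 0.75 × 0.6 × 100 × 0.3093 = 13.92 kip/in.
L_req = P_u / φr_n = 128 / 13.92 = 9.196 in total.
Round up → use L = 9.5 in.

L = 9.5 in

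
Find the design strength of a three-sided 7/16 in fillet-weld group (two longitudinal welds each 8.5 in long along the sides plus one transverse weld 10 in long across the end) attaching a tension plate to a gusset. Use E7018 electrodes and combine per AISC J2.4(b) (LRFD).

φR_n ≈ 287 kips

E70XX → F_EXX = 70 ksi.
t_e = 0.707 × 0.4375 = 0.3093 in.
R_nwl = 0.6 × 70 × 0.3093 × 17 = 220.8 kips (longitudinal, 2 welds).
R_nwt = 0.6 × 70 × 0.3093 × 10 = 129.9 kips (transverse, base value).
(i) R_nwl + R_nwt = 350.8 kips; (ii) 0.85 R_nwl + 1.5 R_nwt = 382.6 kips.
R_n = max = 382.6 kips [governs: (ii)]; φR_n = 286.9 kips.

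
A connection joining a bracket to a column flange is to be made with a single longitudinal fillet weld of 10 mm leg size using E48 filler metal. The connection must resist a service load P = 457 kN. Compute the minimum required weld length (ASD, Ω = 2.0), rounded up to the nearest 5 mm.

E48XX → F_EXX = 480 MPa.
Throat t_e = 0.707 × 10 = 7.07 mm.
r_n/Ω = (0.6 × 480 × 7.07) / 2.0 = 1018 N/mm = 1.018 kN/mm.
L_req = P / (r_n/Ω) = 457 / 1.018 = 448.9 mm total.
Round up → use L = 450 mm.

L = 450 mm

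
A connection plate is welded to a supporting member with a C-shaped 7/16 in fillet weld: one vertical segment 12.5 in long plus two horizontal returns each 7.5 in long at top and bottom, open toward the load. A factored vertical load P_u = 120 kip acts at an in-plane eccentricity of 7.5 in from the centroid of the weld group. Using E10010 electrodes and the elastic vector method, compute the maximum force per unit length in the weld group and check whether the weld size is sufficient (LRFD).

E100XX → F_EXX = 100 ksi.
Total weld length L_w = 27.5 in. Treat welds as unit-width lines.
Centroid: x̄ = 2×7.5×3.75 / 27.5 = 2.045 in from the vertical weld.
Polar moment about centroid: J = I_x + I_y = [12.5³/12 + 2×7.5×6.25²] + [12.5×2.045² + 2(7.5³/12 + 7.5×1.705²)] = 914.9 in³.
Direct shear f_v = P/L_w = 120 / 27.5 = 4.364 kip/in (vertical).
Torsion M = P·e = 120 × 7.5 = 900 kip·in.
Critical point at (x, y) = (5.455, 6.25) from centroid. f_tx = M·y/J = 6.148 kip/in; f_ty = M·x/J = 5.366 kip/in.
Resultant f_max = √[f_tx² + (f_v + f_ty)²] = √[6.148² + (4.364 + 5.366)²] = 11.51 kip/in.
Capacity per unit length: φr_n = 0.75 × 0.6 × 100 × (0.707 × 0.4375) = 13.92 kip/in.
11.51 ≤ 13.92 → adequate.

f_max ≈ 11.5 kip/in; adequate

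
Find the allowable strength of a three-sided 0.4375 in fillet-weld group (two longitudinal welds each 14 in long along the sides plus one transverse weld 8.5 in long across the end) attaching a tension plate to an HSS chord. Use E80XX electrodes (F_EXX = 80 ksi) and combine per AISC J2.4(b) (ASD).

R_n/Ω ≈ 271 kip

t_e = 0.707 × 0.4375 = 0.3093 in.
R_nwl = 0.6 × 80 × 0.3093 × 28 = 415.7 kip (longitudinal, 2 welds).
R_nwt = 0.6 × 80 × 0.3093 × 8.5 = 126.2 kip (transverse, base value).
(i) R_nwl + R_nwt = 541.9 kip; (ii) 0.85 R_nwl + 1.5 R_nwt = 542.7 kip.
R_n = max = 542.7 kip [governs: (ii)]; R_n/Ω = 271.3 kip.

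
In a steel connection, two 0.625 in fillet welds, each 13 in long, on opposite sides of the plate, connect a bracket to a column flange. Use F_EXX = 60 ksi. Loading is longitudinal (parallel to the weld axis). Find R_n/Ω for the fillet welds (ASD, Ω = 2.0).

Effective throat t_e = 0.707 × 0.625 = 0.4419 in.
Total length L = 26 in; A_we = 0.4419 × 26 = 11.49 in².
F_nw = 0.6 F_EXX = 0.6 × 60 = 36 ksi.
R_n = 36 × 11.49 = 413.6 kips; R_n/Ω = 413.6/2.0 = 206.8 kips.

R_n/Ω ≈ 207 kips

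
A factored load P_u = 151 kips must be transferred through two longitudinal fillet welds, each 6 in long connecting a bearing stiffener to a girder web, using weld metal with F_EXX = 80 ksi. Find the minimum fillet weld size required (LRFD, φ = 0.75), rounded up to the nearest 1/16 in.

w = 1/2 in

Total weld length L = 12 in.
Required throat t_e = P_u / (φ × 0.6 F_EXX × L) = 151 / (0.75 × 0.6 × 80 × 12) = 0.3495 in.
Required leg w = t_e / 0.707 = 0.4944 in → use 1/2 in.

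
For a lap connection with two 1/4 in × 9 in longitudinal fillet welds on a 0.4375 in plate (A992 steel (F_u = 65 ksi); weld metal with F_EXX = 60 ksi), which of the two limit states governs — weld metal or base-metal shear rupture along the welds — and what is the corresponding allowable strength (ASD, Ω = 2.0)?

R_n/Ω ≈ 57.3 kip (weld metal governs)

t_e = 0.707 × 0.25 = 0.1767 in; L = 18 in.
Weld metal: R_n/Ω = (1/2.0) × 0.6 × 60 × 0.1767 × 18 = 57.27 kip.
Base metal (shear rupture): R_n/Ω = (1/2.0) × 0.6 × 65 × 0.4375 × 18 = 153.6 kip.
Governing: weld metal.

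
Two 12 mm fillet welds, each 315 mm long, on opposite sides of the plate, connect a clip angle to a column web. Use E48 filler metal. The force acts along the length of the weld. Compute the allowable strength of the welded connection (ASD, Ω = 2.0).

R_n/Ω ≈ 770 kN

E48XX → F_EXX = 480 MPa.
Effective throat t_e = 0.707 × 12 = 8.484 mm.
Total length L = 630 mm; A_we = 8.484 × 630 = 5345 mm².
F_nw = 0.6 F_EXX = 0.6 × 480 = 288 MPa.
R_n = 288 × 5345 × 10⁻³ = 1539 kN; R_n/Ω = 1539/2.0 = 769.7 kN.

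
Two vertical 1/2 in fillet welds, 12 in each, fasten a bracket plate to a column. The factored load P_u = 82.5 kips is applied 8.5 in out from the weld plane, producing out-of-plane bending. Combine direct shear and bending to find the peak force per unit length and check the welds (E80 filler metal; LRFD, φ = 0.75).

E80XX → F_EXX = 80 ksi.
L_w = 2 × 12 = 24 in; section modulus (unit throat) S = 2 × L²/6 = 48 in².
Direct shear f_v = P/L_w = 82.5/24 = 3.438 kip/in.
Moment M = P × e = 82.5 × 8.5 = 701.25 kip·in; bending f_b = M/S = 14.61 kip/in.
f_max = √(f_v² + f_b²) = √(3.438² + 14.61²) = 15.01 kip/in.
φr_n = 0.75 × 0.6 × 80 × (0.707 × 0.5) = 12.73 kip/in → NOT adequate.

f_max ≈ 15 kip/in; NOT adequate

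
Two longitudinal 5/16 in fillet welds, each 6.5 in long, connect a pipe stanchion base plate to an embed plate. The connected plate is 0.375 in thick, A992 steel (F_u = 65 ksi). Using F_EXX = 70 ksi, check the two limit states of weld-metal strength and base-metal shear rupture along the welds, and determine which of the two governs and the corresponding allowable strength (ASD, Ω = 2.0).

R_n/Ω ≈ 60.3 kip (weld metal governs)

t_e = 0.707 × 0.3125 = 0.2209 in; L = 13 in.
Weld metal: R_n/Ω = (1/2.0) × 0.6 × 70 × 0.2209 × 13 = 60.32 kip.
Base metal (shear rupture): R_n/Ω = (1/2.0) × 0.6 × 65 × 0.375 × 13 = 95.06 kip.
Governing: weld metal.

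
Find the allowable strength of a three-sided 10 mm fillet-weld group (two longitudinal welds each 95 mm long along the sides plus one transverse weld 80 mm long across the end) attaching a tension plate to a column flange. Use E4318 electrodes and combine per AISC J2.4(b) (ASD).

R_n/Ω ≈ 257 kN

E43XX → F_EXX = 430 MPa.
t_e = 0.707 × 10 = 7.07 mm.
R_nwl = 0.6 × 430 × 7.07 × 190 × 10⁻³ = 346.6 kN (longitudinal, 2 welds).
R_nwt = 0.6 × 430 × 7.07 × 80 × 10⁻³ = 145.9 kN (transverse, base value).
(i) R_nwl + R_nwt = 492.5 kN; (ii) 0.85 R_nwl + 1.5 R_nwt = 513.5 kN.
R_n = max = 513.5 kN [governs: (ii)]; R_n/Ω = 256.7 kN.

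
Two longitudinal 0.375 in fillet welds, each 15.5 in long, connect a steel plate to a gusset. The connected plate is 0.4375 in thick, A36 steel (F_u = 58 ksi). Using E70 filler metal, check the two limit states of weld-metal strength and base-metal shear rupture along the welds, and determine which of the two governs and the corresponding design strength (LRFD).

φR_n ≈ 259 kips (weld metal governs)

E70XX → F_EXX = 70 ksi.
t_e = 0.707 × 0.375 = 0.2651 in; L = 31 in.
Weld metal: φR_n = 0.75 × 0.6 × 70 × 0.2651 × 31 = 258.9 kips.
Base metal (shear rupture): φR_n = 0.75 × 0.6 × 58 × 0.4375 × 31 = 354 kips.
Governing: weld metal.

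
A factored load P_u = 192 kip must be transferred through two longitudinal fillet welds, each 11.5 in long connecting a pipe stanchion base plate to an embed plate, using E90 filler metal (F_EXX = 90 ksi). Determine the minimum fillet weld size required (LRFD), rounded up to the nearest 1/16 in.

Total weld length L = 23 in.
Required throat t_e = P_u / (φ × 0.6 F_EXX × L) = 192 / (0.75 × 0.6 × 90 × 23) = 0.2061 in.
Required leg w = t_e / 0.707 = 0.2915 in → use 5/16 in.

w = 5/16 in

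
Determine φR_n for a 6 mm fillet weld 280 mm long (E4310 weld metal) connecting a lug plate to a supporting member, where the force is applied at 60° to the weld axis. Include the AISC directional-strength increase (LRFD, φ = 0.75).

φR_n ≈ 322 kN

E43XX → F_EXX = 430 MPa.
t_e = 0.707 × 6 = 4.242 mm; A_we = 4.242 × 280 = 1188 mm².
Directional factor: 1.0 + 0.5 sin^1.5(60°) = 1.403.
F_nw = 0.6 × 430 × 1.403 = 362 MPa.
φR_n = 0.75 × 362 × 1188 × 10⁻³ = 322.4 kN.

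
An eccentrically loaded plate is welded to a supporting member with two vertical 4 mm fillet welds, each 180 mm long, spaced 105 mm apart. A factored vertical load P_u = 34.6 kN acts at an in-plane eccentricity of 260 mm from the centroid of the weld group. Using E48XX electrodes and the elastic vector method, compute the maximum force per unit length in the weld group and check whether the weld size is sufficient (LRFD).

E48XX → F_EXX = 480 MPa.
Total weld length L_w = 360 mm. Treat welds as unit-width lines.
Polar moment about centroid: J = 2[d³/12 + d(b/2)²] = 2[180³/12 + 180×52.5²] = 1964000 mm³.
Direct shear f_v = P/L_w = 34.6×10³ / 360 = 96.11 N/mm (vertical).
Torsion M = P·e = 34.6×10³ × 260 = 8996000 N·mm.
Critical point at (x, y) = (52.5, 90) from centroid. f_tx = M·y/J = 412.2 N/mm; f_ty = M·x/J = 240.4 N/mm.
Resultant f_max = √[f_tx² + (f_v + f_ty)²] = √[412.2² + (96.11 + 240.4)²] = 532.1 N/mm.
Capacity per unit length: φr_n = 0.75 × 0.6 × 480 × (0.707 × 4) = 610.8 N/mm.
532.1 ≤ 610.8 → adequate.

f_max ≈ 532 N/mm; adequate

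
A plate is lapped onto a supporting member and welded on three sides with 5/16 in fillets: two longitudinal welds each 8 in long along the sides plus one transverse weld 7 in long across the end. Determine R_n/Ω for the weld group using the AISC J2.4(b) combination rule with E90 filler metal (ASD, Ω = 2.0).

E90XX → F_EXX = 90 ksi.
t_e = 0.707 × 0.3125 = 0.2209 in.
R_nwl = 0.6 × 90 × 0.2209 × 16 = 190.9 kips (longitudinal, 2 welds).
R_nwt = 0.6 × 90 × 0.2209 × 7 = 83.51 kips (transverse, base value).
(i) R_nwl + R_nwt = 274.4 kips; (ii) 0.85 R_nwl + 1.5 R_nwt = 287.5 kips.
R_n = max = 287.5 kips [governs: (ii)]; R_n/Ω = 143.8 kips.

R_n/Ω ≈ 144 kips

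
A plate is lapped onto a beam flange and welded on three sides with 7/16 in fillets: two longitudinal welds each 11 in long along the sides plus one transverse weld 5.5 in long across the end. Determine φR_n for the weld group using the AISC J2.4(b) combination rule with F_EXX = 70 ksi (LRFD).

t_e = 0.707 × 0.4375 = 0.3093 in.
R_nwl = 0.6 × 70 × 0.3093 × 22 = 285.8 kips (longitudinal, 2 welds).
R_nwt = 0.6 × 70 × 0.3093 × 5.5 = 71.45 kips (transverse, base value).
(i) R_nwl + R_nwt = 357.3 kips; (ii) 0.85 R_nwl + 1.5 R_nwt = 350.1 kips.
R_n = max = 357.3 kips [governs: (i)]; φR_n = 267.9 kips.

φR_n ≈ 268 kips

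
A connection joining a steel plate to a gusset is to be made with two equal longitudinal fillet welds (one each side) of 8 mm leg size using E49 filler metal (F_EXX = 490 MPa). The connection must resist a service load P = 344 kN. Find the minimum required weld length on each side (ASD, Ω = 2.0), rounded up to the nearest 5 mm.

L = 210 mm on each side

Throat t_e = 0.707 × 8 = 5.656 mm.
r_n/Ω = (0.6 × 490 × 5.656) / 2.0 = 831.4 N/mm = 0.8314 kN/mm.
L_req = P / (r_n/Ω) = 344 / 0.8314 = 413.7 mm total.
Per side: 413.7 / 2 = 206.9 mm.
Round up → use L = 210 mm on each side.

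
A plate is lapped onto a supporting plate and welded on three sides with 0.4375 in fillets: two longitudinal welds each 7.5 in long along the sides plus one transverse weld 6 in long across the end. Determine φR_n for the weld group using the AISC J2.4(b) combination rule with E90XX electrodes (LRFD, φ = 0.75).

E90XX → F_EXX = 90 ksi.
t_e = 0.707 × 0.4375 = 0.3093 in.
R_nwl = 0.6 × 90 × 0.3093 × 15 = 250.5 kip (longitudinal, 2 welds).
R_nwt = 0.6 × 90 × 0.3093 × 6 = 100.2 kip (transverse, base value).
(i) R_nwl + R_nwt = 350.8 kip; (ii) 0.85 R_nwl + 1.5 R_nwt = 363.3 kip.
R_n = max = 363.3 kip [governs: (ii)]; φR_n = 272.5 kip.

φR_n ≈ 272 kip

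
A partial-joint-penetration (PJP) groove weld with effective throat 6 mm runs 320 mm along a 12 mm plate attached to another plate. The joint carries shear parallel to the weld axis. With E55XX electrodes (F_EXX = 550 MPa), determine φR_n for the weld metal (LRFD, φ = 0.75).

Effective throat (given) t_e = 6 mm.
A_we = 6 × 320 = 1920 mm².
F_nw = 0.6 F_EXX = 330 MPa.
φR_n = 0.75 × 330 × 1920 × 10⁻³ = 475.2 kN.

φR_n ≈ 475 kN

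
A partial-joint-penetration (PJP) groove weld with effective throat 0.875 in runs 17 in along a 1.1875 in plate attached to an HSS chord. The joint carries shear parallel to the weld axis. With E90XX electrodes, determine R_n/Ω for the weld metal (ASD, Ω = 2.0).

E90XX → F_EXX = 90 ksi.
Effective throat (given) t_e = 0.875 in.
A_we = 0.875 × 17 = 14.88 in².
F_nw = 0.6 F_EXX = 54 ksi.
R_n/Ω = (54 × 14.88) / 2.0 = 401.6 kips.

R_n/Ω ≈ 402 kips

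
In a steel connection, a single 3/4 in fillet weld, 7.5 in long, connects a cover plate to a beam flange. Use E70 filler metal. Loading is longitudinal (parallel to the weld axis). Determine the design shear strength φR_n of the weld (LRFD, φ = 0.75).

φR_n ≈ 125 kip

E70XX → F_EXX = 70 ksi.
Effective throat t_e = 0.707 × 0.75 = 0.5302 in.
Total length L = 7.5 in; A_we = 0.5302 × 7.5 = 3.977 in².
F_nw = 0.6 F_EXX = 0.6 × 70 = 42 ksi.
φR_n = 0.75 × 42 × 3.977 = 125.3 kip.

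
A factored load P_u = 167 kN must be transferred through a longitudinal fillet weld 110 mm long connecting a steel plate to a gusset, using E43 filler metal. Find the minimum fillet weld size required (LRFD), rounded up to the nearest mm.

w = 12 mm

E43XX → F_EXX = 430 MPa.
Total weld length L = 110 mm.
Required throat t_e = P_u / (φ × 0.6 F_EXX × L) = 167 / (0.75 × 0.6 × 430 × 110 × 10⁻³) = 7.846 mm.
Required leg w = t_e / 0.707 = 11.1 mm → use 12 mm.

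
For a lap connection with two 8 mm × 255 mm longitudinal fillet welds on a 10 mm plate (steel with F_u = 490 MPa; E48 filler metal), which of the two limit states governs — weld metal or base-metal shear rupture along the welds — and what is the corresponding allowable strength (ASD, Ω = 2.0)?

E48XX → F_EXX = 480 MPa.
t_e = 0.707 × 8 = 5.656 mm; L = 510 mm.
Weld metal: R_n/Ω = (1/2.0) × 0.6 × 480 × 5.656 × 510 × 10⁻³ = 415.4 kN.
Base metal (shear rupture): R_n/Ω = (1/2.0) × 0.6 × 490 × 10 × 510 × 10⁻³ = 749.7 kN.
Governing: weld metal.

R_n/Ω ≈ 415 kN (weld metal governs)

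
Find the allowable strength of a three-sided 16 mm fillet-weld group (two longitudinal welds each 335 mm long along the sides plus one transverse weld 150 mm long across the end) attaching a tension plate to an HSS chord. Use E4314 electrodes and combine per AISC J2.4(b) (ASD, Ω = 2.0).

E43XX → F_EXX = 430 MPa.
t_e = 0.707 × 16 = 11.31 mm.
R_nwl = 0.6 × 430 × 11.31 × 670 × 10⁻³ = 1955 kN (longitudinal, 2 welds).
R_nwt = 0.6 × 430 × 11.31 × 150 × 10⁻³ = 437.8 kN (transverse, base value).
(i) R_nwl + R_nwt = 2393 kN; (ii) 0.85 R_nwl + 1.5 R_nwt = 2319 kN.
R_n = max = 2393 kN [governs: (i)]; R_n/Ω = 1197 kN.

R_n/Ω ≈ 1200 kN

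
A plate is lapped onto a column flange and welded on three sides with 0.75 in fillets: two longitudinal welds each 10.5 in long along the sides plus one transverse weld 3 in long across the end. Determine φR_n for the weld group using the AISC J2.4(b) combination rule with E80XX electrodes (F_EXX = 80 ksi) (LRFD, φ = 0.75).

φR_n ≈ 458 kips

t_e = 0.707 × 0.75 = 0.5302 in.
R_nwl = 0.6 × 80 × 0.5302 × 21 = 534.5 kips (longitudinal, 2 welds).
R_nwt = 0.6 × 80 × 0.5302 × 3 = 76.36 kips (transverse, base value).
(i) R_nwl + R_nwt = 610.8 kips; (ii) 0.85 R_nwl + 1.5 R_nwt = 568.9 kips.
R_n = max = 610.8 kips [governs: (i)]; φR_n = 458.1 kips.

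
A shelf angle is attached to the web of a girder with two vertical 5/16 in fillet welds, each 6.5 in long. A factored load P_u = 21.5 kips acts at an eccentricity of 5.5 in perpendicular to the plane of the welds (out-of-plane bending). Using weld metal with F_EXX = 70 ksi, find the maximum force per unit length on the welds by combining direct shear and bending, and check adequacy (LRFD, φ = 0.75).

f_max ≈ 8.56 kip/in; NOT adequate

L_w = 2 × 6.5 = 13 in; section modulus (unit throat) S = 2 × L²/6 = 14.08 in².
Direct shear f_v = P/L_w = 21.5/13 = 1.654 kip/in.
Moment M = P × e = 21.5 × 5.5 = 118.25 kip·in; bending f_b = M/S = 8.396 kip/in.
f_max = √(f_v² + f_b²) = √(1.654² + 8.396²) = 8.558 kip/in.
φr_n = 0.75 × 0.6 × 70 × (0.707 × 0.3125) = 6.96 kip/in → NOT adequate.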